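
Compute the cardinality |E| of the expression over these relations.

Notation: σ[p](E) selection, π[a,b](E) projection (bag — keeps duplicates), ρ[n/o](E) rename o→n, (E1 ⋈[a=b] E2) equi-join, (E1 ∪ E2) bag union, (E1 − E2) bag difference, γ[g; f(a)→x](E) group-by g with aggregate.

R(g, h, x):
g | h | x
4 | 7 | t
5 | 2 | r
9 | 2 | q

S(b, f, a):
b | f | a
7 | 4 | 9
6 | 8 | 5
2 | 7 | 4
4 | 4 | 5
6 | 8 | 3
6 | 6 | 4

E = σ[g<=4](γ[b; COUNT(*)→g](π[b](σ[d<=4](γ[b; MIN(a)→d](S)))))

Subexpression sizes:
  S → 6
  γ[b; MIN(a)→d](S) → 4
  σ[d<=4](γ[b; MIN(a)→d](S)) → 2
  π[b](σ[d<=4](γ[b; MIN(a)→d](S))) → 2
  γ[b; COUNT(*)→g](π[b](σ[d<=4](γ[b; MIN(a)→d](S)))) → 2
  σ[g<=4](γ[b; COUNT(*)→g](π[b](σ[d<=4](γ[b; MIN(a)→d](S))))) → 2

|E| = 2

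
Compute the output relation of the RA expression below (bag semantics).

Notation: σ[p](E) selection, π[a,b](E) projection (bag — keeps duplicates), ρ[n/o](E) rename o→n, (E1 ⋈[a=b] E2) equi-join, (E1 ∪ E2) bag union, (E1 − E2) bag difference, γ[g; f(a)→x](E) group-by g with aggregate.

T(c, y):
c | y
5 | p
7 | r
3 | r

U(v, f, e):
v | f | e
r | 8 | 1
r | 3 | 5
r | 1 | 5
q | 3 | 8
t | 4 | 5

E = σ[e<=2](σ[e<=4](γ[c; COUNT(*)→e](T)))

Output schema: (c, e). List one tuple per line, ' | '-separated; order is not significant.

Subexpression sizes:
  T → 3
  γ[c; COUNT(*)→e](T) → 3
  σ[e<=4](γ[c; COUNT(*)→e](T)) → 3
  σ[e<=2](σ[e<=4](γ[c; COUNT(*)→e](T))) → 3

== RESULT ==
c | e
3 | 1
5 | 1
7 | 1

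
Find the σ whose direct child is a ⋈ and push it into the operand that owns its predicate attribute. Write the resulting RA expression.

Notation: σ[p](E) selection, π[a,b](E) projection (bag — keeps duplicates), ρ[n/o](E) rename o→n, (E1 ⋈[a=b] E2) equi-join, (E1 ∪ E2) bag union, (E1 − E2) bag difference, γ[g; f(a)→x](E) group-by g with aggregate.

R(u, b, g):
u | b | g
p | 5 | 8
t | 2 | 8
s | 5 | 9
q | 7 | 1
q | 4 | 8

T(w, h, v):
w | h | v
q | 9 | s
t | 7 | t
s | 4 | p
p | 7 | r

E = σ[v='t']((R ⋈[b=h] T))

σ filters on v, owned by the right side.
E' = (R ⋈[b=h] σ[v='t'](T))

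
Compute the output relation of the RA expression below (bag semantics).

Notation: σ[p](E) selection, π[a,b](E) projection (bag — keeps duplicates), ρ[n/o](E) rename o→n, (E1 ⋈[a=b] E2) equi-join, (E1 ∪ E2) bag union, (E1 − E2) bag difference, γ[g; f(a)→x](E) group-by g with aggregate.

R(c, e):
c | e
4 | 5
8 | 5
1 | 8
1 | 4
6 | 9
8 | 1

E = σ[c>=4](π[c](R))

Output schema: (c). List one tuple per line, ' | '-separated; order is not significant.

Row counts bottom-up:
  R → 6
  π[c](R) → 6
  σ[c>=4](π[c](R)) → 4

== RESULT ==
c
4
6
8
8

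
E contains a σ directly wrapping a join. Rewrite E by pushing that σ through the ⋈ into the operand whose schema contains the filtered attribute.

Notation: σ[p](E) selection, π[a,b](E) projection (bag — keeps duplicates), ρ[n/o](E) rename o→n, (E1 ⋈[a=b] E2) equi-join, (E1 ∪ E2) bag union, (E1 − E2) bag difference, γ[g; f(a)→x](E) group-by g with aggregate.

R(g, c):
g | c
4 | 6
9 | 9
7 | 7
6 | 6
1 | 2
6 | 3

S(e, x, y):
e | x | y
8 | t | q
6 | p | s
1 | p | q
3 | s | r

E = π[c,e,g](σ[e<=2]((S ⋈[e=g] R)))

σ filters on e, owned by the left side.
E' = π[c,e,g]((σ[e<=2](S) ⋈[e=g] R))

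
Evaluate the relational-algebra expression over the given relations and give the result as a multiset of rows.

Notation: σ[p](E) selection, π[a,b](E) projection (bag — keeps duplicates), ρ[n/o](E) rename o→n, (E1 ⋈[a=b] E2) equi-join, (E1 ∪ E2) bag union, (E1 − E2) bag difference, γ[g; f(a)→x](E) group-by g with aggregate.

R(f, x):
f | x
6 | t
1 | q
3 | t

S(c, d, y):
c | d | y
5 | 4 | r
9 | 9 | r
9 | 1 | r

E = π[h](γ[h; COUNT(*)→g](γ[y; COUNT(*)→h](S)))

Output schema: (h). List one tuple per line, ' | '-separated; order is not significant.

Subexpression sizes:
  S → 3
  γ[y; COUNT(*)→h](S) → 1
  γ[h; COUNT(*)→g](γ[y; COUNT(*)→h](S)) → 1
  π[h](γ[h; COUNT(*)→g](γ[y; COUNT(*)→h](S))) → 1

== RESULT ==
h
3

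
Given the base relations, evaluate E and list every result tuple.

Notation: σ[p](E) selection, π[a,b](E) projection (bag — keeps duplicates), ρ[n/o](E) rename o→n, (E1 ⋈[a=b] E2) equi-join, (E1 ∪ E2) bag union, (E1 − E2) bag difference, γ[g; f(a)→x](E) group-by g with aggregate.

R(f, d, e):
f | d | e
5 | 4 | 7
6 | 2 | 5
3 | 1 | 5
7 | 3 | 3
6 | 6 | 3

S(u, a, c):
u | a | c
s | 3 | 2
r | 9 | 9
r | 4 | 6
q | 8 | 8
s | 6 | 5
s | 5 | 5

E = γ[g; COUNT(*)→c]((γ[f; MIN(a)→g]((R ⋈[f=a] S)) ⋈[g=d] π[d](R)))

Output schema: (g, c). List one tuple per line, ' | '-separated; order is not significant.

Row counts bottom-up:
  R → 5
  S → 6
  (R ⋈[f=a] S) → 4
  γ[f; MIN(a)→g]((R ⋈[f=a] S)) → 3
  R → 5
  π[d](R) → 5
  (γ[f; MIN(a)→g]((R ⋈[f=a] S)) ⋈[g=d] π[d](R)) → 2
  γ[g; COUNT(*)→c]((γ[f; MIN(a)→g]((R ⋈[f=a] S)) ⋈[g=d] π[d](R))) → 2

== RESULT ==
g | c
3 | 1
6 | 1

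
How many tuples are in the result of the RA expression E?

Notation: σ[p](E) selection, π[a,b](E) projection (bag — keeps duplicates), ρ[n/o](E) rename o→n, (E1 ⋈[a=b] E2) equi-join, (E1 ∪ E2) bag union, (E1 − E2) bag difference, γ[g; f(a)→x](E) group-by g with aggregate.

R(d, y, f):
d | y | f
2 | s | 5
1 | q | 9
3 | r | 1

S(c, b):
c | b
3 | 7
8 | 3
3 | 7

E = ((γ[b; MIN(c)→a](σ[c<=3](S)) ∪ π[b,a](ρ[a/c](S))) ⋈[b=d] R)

Row counts bottom-up:
  S → 3
  σ[c<=3](S) → 2
  γ[b; MIN(c)→a](σ[c<=3](S)) → 1
  S → 3
  ρ[a/c](S) → 3
  π[b,a](ρ[a/c](S)) → 3
  (γ[b; MIN(c)→a](σ[c<=3](S)) ∪ π[b,a](ρ[a/c](S))) → 4
  R → 3
  ((γ[b; MIN(c)→a](σ[c<=3](S)) ∪ π[b,a](ρ[a/c](S))) ⋈[b=d] R) → 1

|E| = 1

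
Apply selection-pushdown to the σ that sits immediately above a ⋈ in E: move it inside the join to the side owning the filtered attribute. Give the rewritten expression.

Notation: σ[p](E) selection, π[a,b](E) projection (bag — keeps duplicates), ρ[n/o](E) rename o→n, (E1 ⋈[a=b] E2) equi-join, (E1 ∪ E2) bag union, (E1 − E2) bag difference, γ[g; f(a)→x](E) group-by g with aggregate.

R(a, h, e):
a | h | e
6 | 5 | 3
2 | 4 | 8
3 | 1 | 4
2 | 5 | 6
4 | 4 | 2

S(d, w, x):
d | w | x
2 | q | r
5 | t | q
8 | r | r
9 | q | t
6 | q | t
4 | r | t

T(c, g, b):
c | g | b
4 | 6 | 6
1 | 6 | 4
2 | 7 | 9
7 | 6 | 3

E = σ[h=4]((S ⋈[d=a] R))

σ filters on h, owned by the right side.
E' = (S ⋈[d=a] σ[h=4](R))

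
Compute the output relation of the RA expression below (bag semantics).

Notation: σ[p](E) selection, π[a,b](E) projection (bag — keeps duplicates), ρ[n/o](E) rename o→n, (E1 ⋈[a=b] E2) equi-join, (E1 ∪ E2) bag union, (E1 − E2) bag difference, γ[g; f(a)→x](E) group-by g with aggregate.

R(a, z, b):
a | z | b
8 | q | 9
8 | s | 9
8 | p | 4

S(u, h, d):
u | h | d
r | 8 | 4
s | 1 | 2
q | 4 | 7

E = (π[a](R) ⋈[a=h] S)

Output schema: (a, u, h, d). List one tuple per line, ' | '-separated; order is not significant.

Row counts bottom-up:
  R → 3
  π[a](R) → 3
  S → 3
  (π[a](R) ⋈[a=h] S) → 3

== RESULT ==
a | u | h | d
8 | r | 8 | 4
8 | r | 8 | 4
8 | r | 8 | 4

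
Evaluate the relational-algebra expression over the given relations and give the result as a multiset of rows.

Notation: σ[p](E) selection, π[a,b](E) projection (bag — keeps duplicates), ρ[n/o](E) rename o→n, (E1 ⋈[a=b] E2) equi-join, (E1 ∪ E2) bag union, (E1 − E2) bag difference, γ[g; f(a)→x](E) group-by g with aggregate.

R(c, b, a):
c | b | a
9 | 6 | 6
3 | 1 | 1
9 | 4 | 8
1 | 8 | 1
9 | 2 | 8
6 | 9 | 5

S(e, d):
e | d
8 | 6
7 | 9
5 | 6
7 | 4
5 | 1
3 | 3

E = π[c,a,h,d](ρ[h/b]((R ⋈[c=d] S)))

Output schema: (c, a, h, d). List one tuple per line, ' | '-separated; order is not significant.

Stepwise |·|:
  R → 6
  S → 6
  (R ⋈[c=d] S) → 7
  ρ[h/b]((R ⋈[c=d] S)) → 7
  π[c,a,h,d](ρ[h/b]((R ⋈[c=d] S))) → 7

== RESULT ==
c | a | h | d
1 | 1 | 8 | 1
3 | 1 | 1 | 3
6 | 5 | 9 | 6
6 | 5 | 9 | 6
9 | 6 | 6 | 9
9 | 8 | 2 | 9
9 | 8 | 4 | 9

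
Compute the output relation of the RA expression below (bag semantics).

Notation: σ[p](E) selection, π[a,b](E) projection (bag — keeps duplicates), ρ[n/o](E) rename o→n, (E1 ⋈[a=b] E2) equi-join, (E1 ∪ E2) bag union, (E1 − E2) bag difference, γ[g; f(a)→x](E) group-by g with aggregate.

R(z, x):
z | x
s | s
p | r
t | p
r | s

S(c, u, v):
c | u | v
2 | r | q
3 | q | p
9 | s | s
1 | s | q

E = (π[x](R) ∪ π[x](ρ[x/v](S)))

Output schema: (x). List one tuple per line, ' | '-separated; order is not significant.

Per-node cardinality:
  R → 4
  π[x](R) → 4
  S → 4
  ρ[x/v](S) → 4
  π[x](ρ[x/v](S)) → 4
  (π[x](R) ∪ π[x](ρ[x/v](S))) → 8

== RESULT ==
x
p
p
q
q
r
s
s
s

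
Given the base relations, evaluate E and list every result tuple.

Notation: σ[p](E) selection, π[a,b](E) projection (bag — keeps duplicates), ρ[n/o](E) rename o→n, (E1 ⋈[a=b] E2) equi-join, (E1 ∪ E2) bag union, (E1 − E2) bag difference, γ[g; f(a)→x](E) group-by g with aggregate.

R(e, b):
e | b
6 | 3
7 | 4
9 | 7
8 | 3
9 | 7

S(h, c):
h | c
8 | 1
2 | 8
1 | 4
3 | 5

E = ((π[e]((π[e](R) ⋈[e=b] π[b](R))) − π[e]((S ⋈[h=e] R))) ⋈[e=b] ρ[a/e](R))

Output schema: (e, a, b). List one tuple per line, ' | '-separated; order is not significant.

Row counts bottom-up:
  R → 5
  π[e](R) → 5
  R → 5
  π[b](R) → 5
  (π[e](R) ⋈[e=b] π[b](R)) → 2
  π[e]((π[e](R) ⋈[e=b] π[b](R))) → 2
  S → 4
  R → 5
  (S ⋈[h=e] R) → 1
  π[e]((S ⋈[h=e] R)) → 1
  (π[e]((π[e](R) ⋈[e=b] π[b](R))) − π[e]((S ⋈[h=e] R))) → 2
  R → 5
  ρ[a/e](R) → 5
  ((π[e]((π[e](R) ⋈[e=b] π[b](R))) − π[e]((S ⋈[h=e] R))) ⋈[e=b] ρ[a/e](R)) → 4

== RESULT ==
e | a | b
7 | 9 | 7
7 | 9 | 7
7 | 9 | 7
7 | 9 | 7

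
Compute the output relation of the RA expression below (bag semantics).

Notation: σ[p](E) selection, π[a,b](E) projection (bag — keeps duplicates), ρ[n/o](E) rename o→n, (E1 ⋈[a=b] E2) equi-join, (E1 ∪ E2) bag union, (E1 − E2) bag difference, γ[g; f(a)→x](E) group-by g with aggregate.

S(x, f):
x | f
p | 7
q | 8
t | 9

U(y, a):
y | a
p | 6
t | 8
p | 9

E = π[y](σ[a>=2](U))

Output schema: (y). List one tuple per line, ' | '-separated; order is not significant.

Per-node cardinality:
  U → 3
  σ[a>=2](U) → 3
  π[y](σ[a>=2](U)) → 3

== RESULT ==
y
p
p
t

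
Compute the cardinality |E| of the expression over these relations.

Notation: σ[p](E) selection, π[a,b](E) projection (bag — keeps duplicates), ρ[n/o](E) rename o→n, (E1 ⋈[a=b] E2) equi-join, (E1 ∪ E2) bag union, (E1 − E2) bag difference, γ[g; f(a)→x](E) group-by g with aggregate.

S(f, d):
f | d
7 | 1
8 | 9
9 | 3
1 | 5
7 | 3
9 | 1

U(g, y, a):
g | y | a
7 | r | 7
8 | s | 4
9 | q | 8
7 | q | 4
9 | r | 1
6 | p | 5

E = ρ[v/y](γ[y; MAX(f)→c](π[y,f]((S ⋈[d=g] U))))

Per-node cardinality:
  S → 6
  U → 6
  (S ⋈[d=g] U) → 2
  π[y,f]((S ⋈[d=g] U)) → 2
  γ[y; MAX(f)→c](π[y,f]((S ⋈[d=g] U))) → 2
  ρ[v/y](γ[y; MAX(f)→c](π[y,f]((S ⋈[d=g] U)))) → 2

|E| = 2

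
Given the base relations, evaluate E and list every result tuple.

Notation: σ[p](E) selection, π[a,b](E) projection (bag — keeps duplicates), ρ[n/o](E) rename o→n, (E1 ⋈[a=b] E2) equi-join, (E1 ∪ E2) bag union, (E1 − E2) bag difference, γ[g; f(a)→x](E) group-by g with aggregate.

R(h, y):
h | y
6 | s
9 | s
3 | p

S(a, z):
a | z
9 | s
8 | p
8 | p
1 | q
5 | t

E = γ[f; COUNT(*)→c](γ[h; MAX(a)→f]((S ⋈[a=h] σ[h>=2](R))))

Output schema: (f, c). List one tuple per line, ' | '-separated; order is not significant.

Subexpression sizes:
  S → 5
  R → 3
  σ[h>=2](R) → 3
  (S ⋈[a=h] σ[h>=2](R)) → 1
  γ[h; MAX(a)→f]((S ⋈[a=h] σ[h>=2](R))) → 1
  γ[f; COUNT(*)→c](γ[h; MAX(a)→f]((S ⋈[a=h] σ[h>=2](R)))) → 1

== RESULT ==
f | c
9 | 1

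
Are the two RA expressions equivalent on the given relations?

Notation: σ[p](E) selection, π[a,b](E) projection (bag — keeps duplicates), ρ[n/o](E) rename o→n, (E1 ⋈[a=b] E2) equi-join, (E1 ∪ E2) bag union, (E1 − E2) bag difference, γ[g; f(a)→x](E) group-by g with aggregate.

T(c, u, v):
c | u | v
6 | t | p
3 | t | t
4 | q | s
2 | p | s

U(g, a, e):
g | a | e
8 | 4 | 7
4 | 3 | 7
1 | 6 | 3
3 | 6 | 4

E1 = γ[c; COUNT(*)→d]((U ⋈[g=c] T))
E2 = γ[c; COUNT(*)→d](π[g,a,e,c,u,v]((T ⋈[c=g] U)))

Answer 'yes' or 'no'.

E1 per-node cardinality:
  U → 4
  T → 4
  (U ⋈[g=c] T) → 2
  γ[c; COUNT(*)→d]((U ⋈[g=c] T)) → 2
E2 per-node cardinality:
  T → 4
  U → 4
  (T ⋈[c=g] U) → 2
  π[g,a,e,c,u,v]((T ⋈[c=g] U)) → 2
  γ[c; COUNT(*)→d](π[g,a,e,c,u,v]((T ⋈[c=g] U))) → 2

E1 and E2 produce the same multiset:
c | d
3 | 1
4 | 1

yes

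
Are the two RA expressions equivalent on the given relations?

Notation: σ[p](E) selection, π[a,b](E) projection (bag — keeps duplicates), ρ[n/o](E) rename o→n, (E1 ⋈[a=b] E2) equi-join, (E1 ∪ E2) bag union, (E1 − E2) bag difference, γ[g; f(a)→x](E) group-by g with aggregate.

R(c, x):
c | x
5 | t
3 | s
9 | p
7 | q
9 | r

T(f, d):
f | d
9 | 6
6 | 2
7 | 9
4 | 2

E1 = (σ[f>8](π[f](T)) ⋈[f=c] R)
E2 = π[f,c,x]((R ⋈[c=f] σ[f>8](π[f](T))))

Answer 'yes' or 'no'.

E1 row counts bottom-up:
  T → 4
  π[f](T) → 4
  σ[f>8](π[f](T)) → 1
  R → 5
  (σ[f>8](π[f](T)) ⋈[f=c] R) → 2
E2 row counts bottom-up:
  R → 5
  T → 4
  π[f](T) → 4
  σ[f>8](π[f](T)) → 1
  (R ⋈[c=f] σ[f>8](π[f](T))) → 2
  π[f,c,x]((R ⋈[c=f] σ[f>8](π[f](T)))) → 2

E1 and E2 produce the same multiset:
f | c | x
9 | 9 | p
9 | 9 | r

yes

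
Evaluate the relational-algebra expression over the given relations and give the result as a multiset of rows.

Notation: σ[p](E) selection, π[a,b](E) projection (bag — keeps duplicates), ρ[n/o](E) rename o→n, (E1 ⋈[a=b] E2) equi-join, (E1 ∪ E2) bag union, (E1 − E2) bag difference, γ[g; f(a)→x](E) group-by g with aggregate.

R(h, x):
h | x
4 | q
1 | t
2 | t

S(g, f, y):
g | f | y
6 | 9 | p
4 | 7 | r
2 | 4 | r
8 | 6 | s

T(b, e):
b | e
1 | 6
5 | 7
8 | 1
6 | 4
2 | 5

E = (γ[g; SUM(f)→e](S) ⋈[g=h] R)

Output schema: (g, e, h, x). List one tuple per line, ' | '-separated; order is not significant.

Subexpression sizes:
  S → 4
  γ[g; SUM(f)→e](S) → 4
  R → 3
  (γ[g; SUM(f)→e](S) ⋈[g=h] R) → 2

== RESULT ==
g | e | h | x
2 | 4 | 2 | t
4 | 7 | 4 | q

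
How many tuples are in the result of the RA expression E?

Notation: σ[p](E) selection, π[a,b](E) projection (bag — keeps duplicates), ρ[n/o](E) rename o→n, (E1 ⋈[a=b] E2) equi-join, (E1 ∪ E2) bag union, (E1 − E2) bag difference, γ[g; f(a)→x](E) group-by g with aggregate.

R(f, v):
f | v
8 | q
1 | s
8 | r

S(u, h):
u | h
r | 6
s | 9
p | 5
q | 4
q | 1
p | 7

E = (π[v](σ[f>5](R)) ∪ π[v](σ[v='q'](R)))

Subexpression sizes:
  R → 3
  σ[f>5](R) → 2
  π[v](σ[f>5](R)) → 2
  R → 3
  σ[v='q'](R) → 1
  π[v](σ[v='q'](R)) → 1
  (π[v](σ[f>5](R)) ∪ π[v](σ[v='q'](R))) → 3

|E| = 3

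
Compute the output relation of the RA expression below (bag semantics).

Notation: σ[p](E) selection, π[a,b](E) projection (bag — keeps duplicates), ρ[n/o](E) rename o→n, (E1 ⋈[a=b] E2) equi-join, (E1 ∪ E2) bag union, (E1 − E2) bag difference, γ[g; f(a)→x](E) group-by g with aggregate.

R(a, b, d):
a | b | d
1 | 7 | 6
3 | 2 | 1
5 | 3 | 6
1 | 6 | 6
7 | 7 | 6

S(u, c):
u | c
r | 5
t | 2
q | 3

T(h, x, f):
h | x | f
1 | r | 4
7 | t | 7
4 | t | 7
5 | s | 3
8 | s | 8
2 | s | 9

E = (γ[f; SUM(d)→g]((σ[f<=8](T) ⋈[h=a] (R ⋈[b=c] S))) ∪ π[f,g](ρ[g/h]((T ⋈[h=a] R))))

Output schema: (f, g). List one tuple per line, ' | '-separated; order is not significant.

Stepwise |·|:
  T → 6
  σ[f<=8](T) → 5
  R → 5
  S → 3
  (R ⋈[b=c] S) → 2
  (σ[f<=8](T) ⋈[h=a] (R ⋈[b=c] S)) → 1
  γ[f; SUM(d)→g]((σ[f<=8](T) ⋈[h=a] (R ⋈[b=c] S))) → 1
  T → 6
  R → 5
  (T ⋈[h=a] R) → 4
  ρ[g/h]((T ⋈[h=a] R)) → 4
  π[f,g](ρ[g/h]((T ⋈[h=a] R))) → 4
  (γ[f; SUM(d)→g]((σ[f<=8](T) ⋈[h=a] (R ⋈[b=c] S))) ∪ π[f,g](ρ[g/h]((T ⋈[h=a] R)))) → 5

== RESULT ==
f | g
3 | 5
3 | 6
4 | 1
4 | 1
7 | 7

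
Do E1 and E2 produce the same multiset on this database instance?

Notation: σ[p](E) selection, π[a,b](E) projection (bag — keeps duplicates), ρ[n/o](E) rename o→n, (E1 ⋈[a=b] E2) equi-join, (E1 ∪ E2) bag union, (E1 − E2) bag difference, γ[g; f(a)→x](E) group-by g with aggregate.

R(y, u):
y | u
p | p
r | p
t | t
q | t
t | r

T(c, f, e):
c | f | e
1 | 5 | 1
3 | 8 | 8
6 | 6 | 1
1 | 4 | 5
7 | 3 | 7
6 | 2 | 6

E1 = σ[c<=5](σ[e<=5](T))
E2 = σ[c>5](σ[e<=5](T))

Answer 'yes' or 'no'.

E1 per-node cardinality:
  T → 6
  σ[e<=5](T) → 3
  σ[c<=5](σ[e<=5](T)) → 2
E2 per-node cardinality:
  T → 6
  σ[e<=5](T) → 3
  σ[c>5](σ[e<=5](T)) → 1

E1 result:
c | f | e
1 | 4 | 5
1 | 5 | 1
E2 result:
c | f | e
6 | 6 | 1
Witness: (1, 5, 1) appears 1× in E1 but 0× in E2.

no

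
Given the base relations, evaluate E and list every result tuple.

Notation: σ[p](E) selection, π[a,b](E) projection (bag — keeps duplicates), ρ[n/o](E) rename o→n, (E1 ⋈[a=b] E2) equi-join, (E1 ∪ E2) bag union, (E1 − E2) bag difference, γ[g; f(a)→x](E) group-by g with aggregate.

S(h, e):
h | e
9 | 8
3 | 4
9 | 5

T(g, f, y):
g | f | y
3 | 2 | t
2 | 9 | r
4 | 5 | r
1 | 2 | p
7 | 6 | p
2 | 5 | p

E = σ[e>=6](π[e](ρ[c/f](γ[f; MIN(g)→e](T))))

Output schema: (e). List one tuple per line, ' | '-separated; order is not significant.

Subexpression sizes:
  T → 6
  γ[f; MIN(g)→e](T) → 4
  ρ[c/f](γ[f; MIN(g)→e](T)) → 4
  π[e](ρ[c/f](γ[f; MIN(g)→e](T))) → 4
  σ[e>=6](π[e](ρ[c/f](γ[f; MIN(g)→e](T)))) → 1

== RESULT ==
e
7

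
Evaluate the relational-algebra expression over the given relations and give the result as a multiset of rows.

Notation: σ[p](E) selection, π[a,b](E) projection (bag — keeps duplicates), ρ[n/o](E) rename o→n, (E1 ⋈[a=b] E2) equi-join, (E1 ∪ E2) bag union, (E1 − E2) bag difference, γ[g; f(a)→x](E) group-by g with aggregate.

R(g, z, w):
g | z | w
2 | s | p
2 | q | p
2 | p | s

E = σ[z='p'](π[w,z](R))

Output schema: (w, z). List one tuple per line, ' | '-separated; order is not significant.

Row counts bottom-up:
  R → 3
  π[w,z](R) → 3
  σ[z='p'](π[w,z](R)) → 1

== RESULT ==
w | z
s | p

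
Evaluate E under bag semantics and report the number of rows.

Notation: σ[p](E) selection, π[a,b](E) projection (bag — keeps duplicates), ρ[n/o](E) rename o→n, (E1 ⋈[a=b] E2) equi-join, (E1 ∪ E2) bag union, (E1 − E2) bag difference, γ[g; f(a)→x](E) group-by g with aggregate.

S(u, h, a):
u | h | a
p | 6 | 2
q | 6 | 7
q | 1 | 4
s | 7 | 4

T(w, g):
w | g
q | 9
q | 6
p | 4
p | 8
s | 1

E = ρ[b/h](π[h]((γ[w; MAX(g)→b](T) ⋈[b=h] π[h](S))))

Per-node cardinality:
  T → 5
  γ[w; MAX(g)→b](T) → 3
  S → 4
  π[h](S) → 4
  (γ[w; MAX(g)→b](T) ⋈[b=h] π[h](S)) → 1
  π[h]((γ[w; MAX(g)→b](T) ⋈[b=h] π[h](S))) → 1
  ρ[b/h](π[h]((γ[w; MAX(g)→b](T) ⋈[b=h] π[h](S)))) → 1

|E| = 1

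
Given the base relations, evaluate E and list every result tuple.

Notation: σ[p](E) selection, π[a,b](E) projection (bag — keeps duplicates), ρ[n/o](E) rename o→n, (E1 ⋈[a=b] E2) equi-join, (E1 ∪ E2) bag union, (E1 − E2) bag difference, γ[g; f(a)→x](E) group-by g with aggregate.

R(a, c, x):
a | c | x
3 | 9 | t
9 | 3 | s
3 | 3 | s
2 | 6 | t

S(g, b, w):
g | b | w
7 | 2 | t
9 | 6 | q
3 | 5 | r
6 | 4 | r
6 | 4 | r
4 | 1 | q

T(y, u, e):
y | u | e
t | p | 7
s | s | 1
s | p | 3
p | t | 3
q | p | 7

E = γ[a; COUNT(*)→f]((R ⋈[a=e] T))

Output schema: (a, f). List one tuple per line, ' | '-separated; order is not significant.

Row counts bottom-up:
  R → 4
  T → 5
  (R ⋈[a=e] T) → 4
  γ[a; COUNT(*)→f]((R ⋈[a=e] T)) → 1

== RESULT ==
a | f
3 | 4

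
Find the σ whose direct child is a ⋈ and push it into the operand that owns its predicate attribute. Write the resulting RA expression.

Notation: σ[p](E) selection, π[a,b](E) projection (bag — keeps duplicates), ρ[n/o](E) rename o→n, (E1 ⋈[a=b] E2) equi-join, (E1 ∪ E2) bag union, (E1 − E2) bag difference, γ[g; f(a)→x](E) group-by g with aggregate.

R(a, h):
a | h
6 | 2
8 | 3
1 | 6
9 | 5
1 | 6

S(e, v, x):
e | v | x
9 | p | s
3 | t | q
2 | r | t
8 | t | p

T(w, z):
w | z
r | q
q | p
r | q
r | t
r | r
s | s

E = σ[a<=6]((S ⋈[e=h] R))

σ filters on a, owned by the right side.
E' = (S ⋈[e=h] σ[a<=6](R))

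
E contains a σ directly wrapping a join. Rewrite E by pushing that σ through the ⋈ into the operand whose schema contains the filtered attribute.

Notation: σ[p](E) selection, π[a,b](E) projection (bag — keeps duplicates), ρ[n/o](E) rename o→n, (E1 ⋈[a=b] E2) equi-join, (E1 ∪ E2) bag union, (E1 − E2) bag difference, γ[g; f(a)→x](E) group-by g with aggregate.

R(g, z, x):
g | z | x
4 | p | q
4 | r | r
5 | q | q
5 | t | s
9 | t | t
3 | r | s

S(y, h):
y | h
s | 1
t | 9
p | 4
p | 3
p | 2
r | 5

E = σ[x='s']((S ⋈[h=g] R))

σ filters on x, owned by the right side.
E' = (S ⋈[h=g] σ[x='s'](R))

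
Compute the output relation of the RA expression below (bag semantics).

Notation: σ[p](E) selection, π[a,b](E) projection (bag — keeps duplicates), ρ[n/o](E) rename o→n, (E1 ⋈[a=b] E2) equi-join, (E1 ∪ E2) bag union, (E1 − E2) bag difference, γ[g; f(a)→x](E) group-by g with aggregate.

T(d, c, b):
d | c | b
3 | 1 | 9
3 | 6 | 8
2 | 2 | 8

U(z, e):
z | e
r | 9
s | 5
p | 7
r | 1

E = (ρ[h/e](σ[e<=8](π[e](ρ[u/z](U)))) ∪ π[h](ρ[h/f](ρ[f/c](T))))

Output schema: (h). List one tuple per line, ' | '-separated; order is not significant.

Per-node cardinality:
  U → 4
  ρ[u/z](U) → 4
  π[e](ρ[u/z](U)) → 4
  σ[e<=8](π[e](ρ[u/z](U))) → 3
  ρ[h/e](σ[e<=8](π[e](ρ[u/z](U)))) → 3
  T → 3
  ρ[f/c](T) → 3
  ρ[h/f](ρ[f/c](T)) → 3
  π[h](ρ[h/f](ρ[f/c](T))) → 3
  (ρ[h/e](σ[e<=8](π[e](ρ[u/z](U)))) ∪ π[h](ρ[h/f](ρ[f/c](T)))) → 6

== RESULT ==
h
1
1
2
5
6
7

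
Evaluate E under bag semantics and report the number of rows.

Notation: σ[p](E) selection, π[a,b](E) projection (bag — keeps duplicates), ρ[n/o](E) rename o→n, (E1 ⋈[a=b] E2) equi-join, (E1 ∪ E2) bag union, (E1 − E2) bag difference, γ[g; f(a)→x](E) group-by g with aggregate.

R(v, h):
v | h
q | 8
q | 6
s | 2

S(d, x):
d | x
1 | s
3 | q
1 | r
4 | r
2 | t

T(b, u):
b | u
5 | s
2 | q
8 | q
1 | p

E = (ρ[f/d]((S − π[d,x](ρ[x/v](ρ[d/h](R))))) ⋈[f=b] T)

Per-node cardinality:
  S → 5
  R → 3
  ρ[d/h](R) → 3
  ρ[x/v](ρ[d/h](R)) → 3
  π[d,x](ρ[x/v](ρ[d/h](R))) → 3
  (S − π[d,x](ρ[x/v](ρ[d/h](R)))) → 5
  ρ[f/d]((S − π[d,x](ρ[x/v](ρ[d/h](R))))) → 5
  T → 4
  (ρ[f/d]((S − π[d,x](ρ[x/v](ρ[d/h](R))))) ⋈[f=b] T) → 3

|E| = 3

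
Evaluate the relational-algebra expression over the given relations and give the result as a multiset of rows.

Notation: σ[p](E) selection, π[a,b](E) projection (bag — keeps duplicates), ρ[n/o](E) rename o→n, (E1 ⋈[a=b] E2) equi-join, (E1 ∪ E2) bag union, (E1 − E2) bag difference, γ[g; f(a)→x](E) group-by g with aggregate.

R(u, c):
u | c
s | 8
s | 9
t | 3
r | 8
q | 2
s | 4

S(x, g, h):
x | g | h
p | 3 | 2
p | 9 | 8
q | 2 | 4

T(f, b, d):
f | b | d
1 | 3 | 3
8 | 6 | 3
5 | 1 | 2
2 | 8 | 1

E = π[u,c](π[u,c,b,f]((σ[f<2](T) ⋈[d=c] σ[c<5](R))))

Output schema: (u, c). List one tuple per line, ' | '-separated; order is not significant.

Per-node cardinality:
  T → 4
  σ[f<2](T) → 1
  R → 6
  σ[c<5](R) → 3
  (σ[f<2](T) ⋈[d=c] σ[c<5](R)) → 1
  π[u,c,b,f]((σ[f<2](T) ⋈[d=c] σ[c<5](R))) → 1
  π[u,c](π[u,c,b,f]((σ[f<2](T) ⋈[d=c] σ[c<5](R)))) → 1

== RESULT ==
u | c
t | 3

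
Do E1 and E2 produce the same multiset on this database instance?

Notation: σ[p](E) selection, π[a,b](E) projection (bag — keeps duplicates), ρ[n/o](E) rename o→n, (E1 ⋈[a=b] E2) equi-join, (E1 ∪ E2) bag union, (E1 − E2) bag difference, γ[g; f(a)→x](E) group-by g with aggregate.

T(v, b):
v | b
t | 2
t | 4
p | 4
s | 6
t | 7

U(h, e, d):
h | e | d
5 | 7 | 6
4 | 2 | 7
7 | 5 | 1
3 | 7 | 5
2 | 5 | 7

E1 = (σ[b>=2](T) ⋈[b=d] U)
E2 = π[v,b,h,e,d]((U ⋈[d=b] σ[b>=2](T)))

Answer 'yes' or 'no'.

E1 subexpression sizes:
  T → 5
  σ[b>=2](T) → 5
  U → 5
  (σ[b>=2](T) ⋈[b=d] U) → 3
E2 subexpression sizes:
  U → 5
  T → 5
  σ[b>=2](T) → 5
  (U ⋈[d=b] σ[b>=2](T)) → 3
  π[v,b,h,e,d]((U ⋈[d=b] σ[b>=2](T))) → 3

E1 and E2 produce the same multiset:
v | b | h | e | d
s | 6 | 5 | 7 | 6
t | 7 | 2 | 5 | 7
t | 7 | 4 | 2 | 7

yes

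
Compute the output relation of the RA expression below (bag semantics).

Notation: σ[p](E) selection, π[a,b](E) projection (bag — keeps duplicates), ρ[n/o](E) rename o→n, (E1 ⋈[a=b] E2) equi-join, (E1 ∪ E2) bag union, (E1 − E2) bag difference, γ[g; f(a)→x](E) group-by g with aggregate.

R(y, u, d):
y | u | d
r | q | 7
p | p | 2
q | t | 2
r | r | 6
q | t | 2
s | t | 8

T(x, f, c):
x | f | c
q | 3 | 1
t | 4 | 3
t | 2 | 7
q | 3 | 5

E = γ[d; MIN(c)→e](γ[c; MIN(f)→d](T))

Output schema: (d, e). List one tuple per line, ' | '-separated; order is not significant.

Stepwise |·|:
  T → 4
  γ[c; MIN(f)→d](T) → 4
  γ[d; MIN(c)→e](γ[c; MIN(f)→d](T)) → 3

== RESULT ==
d | e
2 | 7
3 | 1
4 | 3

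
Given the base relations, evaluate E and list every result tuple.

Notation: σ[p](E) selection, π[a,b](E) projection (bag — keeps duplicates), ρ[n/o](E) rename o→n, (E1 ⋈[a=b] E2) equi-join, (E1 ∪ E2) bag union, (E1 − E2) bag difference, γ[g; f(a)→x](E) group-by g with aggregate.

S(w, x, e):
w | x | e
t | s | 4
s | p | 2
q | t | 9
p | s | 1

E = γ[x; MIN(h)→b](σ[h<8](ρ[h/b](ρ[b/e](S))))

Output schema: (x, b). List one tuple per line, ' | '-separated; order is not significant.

Subexpression sizes:
  S → 4
  ρ[b/e](S) → 4
  ρ[h/b](ρ[b/e](S)) → 4
  σ[h<8](ρ[h/b](ρ[b/e](S))) → 3
  γ[x; MIN(h)→b](σ[h<8](ρ[h/b](ρ[b/e](S)))) → 2

== RESULT ==
x | b
p | 2
s | 1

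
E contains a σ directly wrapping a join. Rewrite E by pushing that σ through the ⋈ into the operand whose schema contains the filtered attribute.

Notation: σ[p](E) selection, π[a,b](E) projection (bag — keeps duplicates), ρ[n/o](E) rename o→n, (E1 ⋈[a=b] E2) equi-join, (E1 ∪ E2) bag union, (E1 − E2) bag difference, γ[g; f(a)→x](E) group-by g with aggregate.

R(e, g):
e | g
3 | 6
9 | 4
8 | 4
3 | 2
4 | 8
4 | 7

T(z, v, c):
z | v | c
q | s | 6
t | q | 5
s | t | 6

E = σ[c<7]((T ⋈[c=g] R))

σ filters on c, owned by the left side.
E' = (σ[c<7](T) ⋈[c=g] R)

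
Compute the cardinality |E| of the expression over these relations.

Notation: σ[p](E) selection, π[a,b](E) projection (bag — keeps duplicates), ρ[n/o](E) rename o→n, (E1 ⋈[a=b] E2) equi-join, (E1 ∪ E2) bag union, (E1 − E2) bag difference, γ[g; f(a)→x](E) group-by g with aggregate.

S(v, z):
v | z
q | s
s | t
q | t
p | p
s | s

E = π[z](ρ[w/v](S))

Subexpression sizes:
  S → 5
  ρ[w/v](S) → 5
  π[z](ρ[w/v](S)) → 5

|E| = 5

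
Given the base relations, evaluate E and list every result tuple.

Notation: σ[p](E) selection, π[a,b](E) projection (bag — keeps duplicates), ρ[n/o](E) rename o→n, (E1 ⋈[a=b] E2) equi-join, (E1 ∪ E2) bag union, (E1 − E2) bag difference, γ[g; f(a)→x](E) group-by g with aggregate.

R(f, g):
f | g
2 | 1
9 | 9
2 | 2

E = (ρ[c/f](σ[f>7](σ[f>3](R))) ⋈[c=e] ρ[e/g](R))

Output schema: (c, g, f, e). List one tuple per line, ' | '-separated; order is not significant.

Per-node cardinality:
  R → 3
  σ[f>3](R) → 1
  σ[f>7](σ[f>3](R)) → 1
  ρ[c/f](σ[f>7](σ[f>3](R))) → 1
  R → 3
  ρ[e/g](R) → 3
  (ρ[c/f](σ[f>7](σ[f>3](R))) ⋈[c=e] ρ[e/g](R)) → 1

== RESULT ==
c | g | f | e
9 | 9 | 9 | 9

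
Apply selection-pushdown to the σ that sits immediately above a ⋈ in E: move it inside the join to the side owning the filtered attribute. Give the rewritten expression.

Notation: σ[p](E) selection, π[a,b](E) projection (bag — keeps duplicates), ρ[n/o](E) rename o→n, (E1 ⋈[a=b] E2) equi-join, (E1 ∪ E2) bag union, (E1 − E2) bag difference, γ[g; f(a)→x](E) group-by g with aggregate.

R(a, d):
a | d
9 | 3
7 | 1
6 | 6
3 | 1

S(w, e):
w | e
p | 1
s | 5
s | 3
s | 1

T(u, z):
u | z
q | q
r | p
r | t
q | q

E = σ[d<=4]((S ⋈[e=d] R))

σ filters on d, owned by the right side.
E' = (S ⋈[e=d] σ[d<=4](R))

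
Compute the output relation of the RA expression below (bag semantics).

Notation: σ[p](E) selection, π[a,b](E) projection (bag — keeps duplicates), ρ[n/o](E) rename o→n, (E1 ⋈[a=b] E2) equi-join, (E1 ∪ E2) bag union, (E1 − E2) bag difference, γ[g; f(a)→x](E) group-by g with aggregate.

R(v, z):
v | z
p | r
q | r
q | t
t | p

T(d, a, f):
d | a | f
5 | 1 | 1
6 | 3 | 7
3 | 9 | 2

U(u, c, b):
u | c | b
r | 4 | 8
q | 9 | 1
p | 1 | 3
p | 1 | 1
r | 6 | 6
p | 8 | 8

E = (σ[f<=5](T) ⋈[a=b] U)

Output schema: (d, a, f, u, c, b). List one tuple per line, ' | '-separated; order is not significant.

Stepwise |·|:
  T → 3
  σ[f<=5](T) → 2
  U → 6
  (σ[f<=5](T) ⋈[a=b] U) → 2

== RESULT ==
d | a | f | u | c | b
5 | 1 | 1 | p | 1 | 1
5 | 1 | 1 | q | 9 | 1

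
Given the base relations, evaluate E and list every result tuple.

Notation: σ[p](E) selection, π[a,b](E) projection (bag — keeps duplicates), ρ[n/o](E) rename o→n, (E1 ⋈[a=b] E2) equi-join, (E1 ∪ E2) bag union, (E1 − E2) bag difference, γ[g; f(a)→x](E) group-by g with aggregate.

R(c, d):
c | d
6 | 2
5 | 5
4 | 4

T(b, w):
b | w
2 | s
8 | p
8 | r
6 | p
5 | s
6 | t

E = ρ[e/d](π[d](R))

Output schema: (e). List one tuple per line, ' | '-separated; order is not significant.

Stepwise |·|:
  R → 3
  π[d](R) → 3
  ρ[e/d](π[d](R)) → 3

== RESULT ==
e
2
4
5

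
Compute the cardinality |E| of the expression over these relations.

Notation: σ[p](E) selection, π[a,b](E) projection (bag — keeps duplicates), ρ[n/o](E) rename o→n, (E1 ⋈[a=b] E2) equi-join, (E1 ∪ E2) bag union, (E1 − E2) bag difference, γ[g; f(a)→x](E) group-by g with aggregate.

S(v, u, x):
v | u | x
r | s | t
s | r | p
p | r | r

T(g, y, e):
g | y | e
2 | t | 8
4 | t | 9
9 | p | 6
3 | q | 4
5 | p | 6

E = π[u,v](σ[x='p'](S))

Subexpression sizes:
  S → 3
  σ[x='p'](S) → 1
  π[u,v](σ[x='p'](S)) → 1

|E| = 1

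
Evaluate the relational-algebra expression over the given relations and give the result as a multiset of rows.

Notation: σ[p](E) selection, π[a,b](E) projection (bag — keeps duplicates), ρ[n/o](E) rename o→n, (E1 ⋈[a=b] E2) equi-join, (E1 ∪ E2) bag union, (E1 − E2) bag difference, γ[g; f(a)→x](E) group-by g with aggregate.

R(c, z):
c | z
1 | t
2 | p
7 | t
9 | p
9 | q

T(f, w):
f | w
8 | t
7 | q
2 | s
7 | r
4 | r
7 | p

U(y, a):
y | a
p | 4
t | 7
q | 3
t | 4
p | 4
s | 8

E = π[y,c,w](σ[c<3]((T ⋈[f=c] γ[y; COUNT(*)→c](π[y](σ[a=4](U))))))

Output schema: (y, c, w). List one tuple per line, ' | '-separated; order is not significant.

Stepwise |·|:
  T → 6
  U → 6
  σ[a=4](U) → 3
  π[y](σ[a=4](U)) → 3
  γ[y; COUNT(*)→c](π[y](σ[a=4](U))) → 2
  (T ⋈[f=c] γ[y; COUNT(*)→c](π[y](σ[a=4](U)))) → 1
  σ[c<3]((T ⋈[f=c] γ[y; COUNT(*)→c](π[y](σ[a=4](U))))) → 1
  π[y,c,w](σ[c<3]((T ⋈[f=c] γ[y; COUNT(*)→c](π[y](σ[a=4](U)))))) → 1

== RESULT ==
y | c | w
p | 2 | s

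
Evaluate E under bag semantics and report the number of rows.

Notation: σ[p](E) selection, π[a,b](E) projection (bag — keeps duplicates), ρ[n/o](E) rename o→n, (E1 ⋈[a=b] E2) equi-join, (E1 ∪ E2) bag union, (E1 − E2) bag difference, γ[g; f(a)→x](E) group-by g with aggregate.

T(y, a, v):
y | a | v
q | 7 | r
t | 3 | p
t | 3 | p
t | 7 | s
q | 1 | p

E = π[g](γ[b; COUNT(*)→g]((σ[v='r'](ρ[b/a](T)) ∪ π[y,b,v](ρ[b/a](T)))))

Stepwise |·|:
  T → 5
  ρ[b/a](T) → 5
  σ[v='r'](ρ[b/a](T)) → 1
  T → 5
  ρ[b/a](T) → 5
  π[y,b,v](ρ[b/a](T)) → 5
  (σ[v='r'](ρ[b/a](T)) ∪ π[y,b,v](ρ[b/a](T))) → 6
  γ[b; COUNT(*)→g]((σ[v='r'](ρ[b/a](T)) ∪ π[y,b,v](ρ[b/a](T)))) → 3
  π[g](γ[b; COUNT(*)→g]((σ[v='r'](ρ[b/a](T)) ∪ π[y,b,v](ρ[b/a](T))))) → 3

|E| = 3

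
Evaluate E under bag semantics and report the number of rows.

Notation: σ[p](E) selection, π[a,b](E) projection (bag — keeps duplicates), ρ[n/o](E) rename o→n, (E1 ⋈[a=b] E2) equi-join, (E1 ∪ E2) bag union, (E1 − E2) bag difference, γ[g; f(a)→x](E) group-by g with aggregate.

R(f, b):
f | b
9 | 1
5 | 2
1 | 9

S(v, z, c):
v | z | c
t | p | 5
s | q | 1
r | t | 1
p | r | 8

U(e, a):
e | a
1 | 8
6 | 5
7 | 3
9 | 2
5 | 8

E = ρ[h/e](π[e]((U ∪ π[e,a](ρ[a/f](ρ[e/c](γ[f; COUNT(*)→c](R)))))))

Per-node cardinality:
  U → 5
  R → 3
  γ[f; COUNT(*)→c](R) → 3
  ρ[e/c](γ[f; COUNT(*)→c](R)) → 3
  ρ[a/f](ρ[e/c](γ[f; COUNT(*)→c](R))) → 3
  π[e,a](ρ[a/f](ρ[e/c](γ[f; COUNT(*)→c](R)))) → 3
  (U ∪ π[e,a](ρ[a/f](ρ[e/c](γ[f; COUNT(*)→c](R))))) → 8
  π[e]((U ∪ π[e,a](ρ[a/f](ρ[e/c](γ[f; COUNT(*)→c](R)))))) → 8
  ρ[h/e](π[e]((U ∪ π[e,a](ρ[a/f](ρ[e/c](γ[f; COUNT(*)→c](R))))))) → 8

|E| = 8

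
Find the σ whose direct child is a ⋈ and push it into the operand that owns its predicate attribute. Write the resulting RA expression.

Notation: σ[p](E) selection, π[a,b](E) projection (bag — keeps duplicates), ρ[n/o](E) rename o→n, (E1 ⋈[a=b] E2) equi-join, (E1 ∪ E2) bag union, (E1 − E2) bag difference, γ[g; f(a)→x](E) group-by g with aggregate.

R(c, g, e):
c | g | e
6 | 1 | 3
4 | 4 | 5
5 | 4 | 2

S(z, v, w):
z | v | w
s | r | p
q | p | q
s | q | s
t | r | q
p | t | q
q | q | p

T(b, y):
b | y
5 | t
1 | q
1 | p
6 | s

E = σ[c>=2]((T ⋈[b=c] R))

σ filters on c, owned by the right side.
E' = (T ⋈[b=c] σ[c>=2](R))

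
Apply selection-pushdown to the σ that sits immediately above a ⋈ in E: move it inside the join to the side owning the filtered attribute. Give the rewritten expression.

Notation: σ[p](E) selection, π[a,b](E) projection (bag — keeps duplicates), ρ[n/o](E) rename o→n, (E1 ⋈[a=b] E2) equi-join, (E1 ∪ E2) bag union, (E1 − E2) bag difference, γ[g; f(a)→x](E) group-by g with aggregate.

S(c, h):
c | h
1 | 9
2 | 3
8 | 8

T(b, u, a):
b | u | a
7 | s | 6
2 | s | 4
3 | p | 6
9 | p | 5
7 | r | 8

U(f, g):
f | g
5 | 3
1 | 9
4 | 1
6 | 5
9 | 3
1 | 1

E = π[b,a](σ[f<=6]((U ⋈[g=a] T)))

σ filters on f, owned by the left side.
E' = π[b,a]((σ[f<=6](U) ⋈[g=a] T))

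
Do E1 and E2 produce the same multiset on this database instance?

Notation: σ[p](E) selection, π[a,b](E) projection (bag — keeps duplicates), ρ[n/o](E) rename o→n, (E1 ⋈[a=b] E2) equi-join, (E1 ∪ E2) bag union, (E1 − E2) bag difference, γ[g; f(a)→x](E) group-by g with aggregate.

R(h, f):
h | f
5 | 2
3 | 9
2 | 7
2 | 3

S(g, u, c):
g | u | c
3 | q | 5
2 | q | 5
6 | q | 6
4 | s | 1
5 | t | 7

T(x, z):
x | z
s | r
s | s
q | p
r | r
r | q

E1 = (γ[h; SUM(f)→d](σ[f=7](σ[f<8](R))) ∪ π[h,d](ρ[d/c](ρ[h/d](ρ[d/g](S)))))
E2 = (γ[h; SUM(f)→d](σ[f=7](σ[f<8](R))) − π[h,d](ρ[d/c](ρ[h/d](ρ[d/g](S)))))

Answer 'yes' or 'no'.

E1 stepwise |·|:
  R → 4
  σ[f<8](R) → 3
  σ[f=7](σ[f<8](R)) → 1
  γ[h; SUM(f)→d](σ[f=7](σ[f<8](R))) → 1
  S → 5
  ρ[d/g](S) → 5
  ρ[h/d](ρ[d/g](S)) → 5
  ρ[d/c](ρ[h/d](ρ[d/g](S))) → 5
  π[h,d](ρ[d/c](ρ[h/d](ρ[d/g](S)))) → 5
  (γ[h; SUM(f)→d](σ[f=7](σ[f<8](R))) ∪ π[h,d](ρ[d/c](ρ[h/d](ρ[d/g](S))))) → 6
E2 stepwise |·|:
  R → 4
  σ[f<8](R) → 3
  σ[f=7](σ[f<8](R)) → 1
  γ[h; SUM(f)→d](σ[f=7](σ[f<8](R))) → 1
  S → 5
  ρ[d/g](S) → 5
  ρ[h/d](ρ[d/g](S)) → 5
  ρ[d/c](ρ[h/d](ρ[d/g](S))) → 5
  π[h,d](ρ[d/c](ρ[h/d](ρ[d/g](S)))) → 5
  (γ[h; SUM(f)→d](σ[f=7](σ[f<8](R))) − π[h,d](ρ[d/c](ρ[h/d](ρ[d/g](S))))) → 1

E1 result:
h | d
2 | 5
2 | 7
3 | 5
4 | 1
5 | 7
6 | 6
E2 result:
h | d
2 | 7
Witness: (6, 6) appears 1× in E1 but 0× in E2.

no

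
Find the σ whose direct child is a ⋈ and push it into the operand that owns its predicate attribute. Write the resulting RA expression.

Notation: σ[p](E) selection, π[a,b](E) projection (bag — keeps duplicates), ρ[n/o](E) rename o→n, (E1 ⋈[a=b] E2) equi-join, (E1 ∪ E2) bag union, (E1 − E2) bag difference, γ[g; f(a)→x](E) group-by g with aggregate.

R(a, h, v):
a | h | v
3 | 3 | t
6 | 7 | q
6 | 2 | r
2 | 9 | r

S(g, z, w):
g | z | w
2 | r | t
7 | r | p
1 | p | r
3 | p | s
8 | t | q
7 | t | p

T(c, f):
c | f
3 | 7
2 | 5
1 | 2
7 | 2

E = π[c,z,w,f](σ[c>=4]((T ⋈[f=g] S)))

σ filters on c, owned by the left side.
E' = π[c,z,w,f]((σ[c>=4](T) ⋈[f=g] S))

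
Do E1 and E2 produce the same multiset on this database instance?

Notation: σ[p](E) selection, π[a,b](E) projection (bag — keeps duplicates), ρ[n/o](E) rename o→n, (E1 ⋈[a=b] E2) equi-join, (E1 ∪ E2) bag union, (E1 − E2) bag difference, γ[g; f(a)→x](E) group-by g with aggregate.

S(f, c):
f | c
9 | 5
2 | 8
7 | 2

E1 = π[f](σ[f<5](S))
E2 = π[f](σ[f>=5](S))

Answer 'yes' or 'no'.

E1 subexpression sizes:
  S → 3
  σ[f<5](S) → 1
  π[f](σ[f<5](S)) → 1
E2 subexpression sizes:
  S → 3
  σ[f>=5](S) → 2
  π[f](σ[f>=5](S)) → 2

E1 result:
f
2
E2 result:
f
7
9
Witness: (7,) appears 0× in E1 but 1× in E2.

no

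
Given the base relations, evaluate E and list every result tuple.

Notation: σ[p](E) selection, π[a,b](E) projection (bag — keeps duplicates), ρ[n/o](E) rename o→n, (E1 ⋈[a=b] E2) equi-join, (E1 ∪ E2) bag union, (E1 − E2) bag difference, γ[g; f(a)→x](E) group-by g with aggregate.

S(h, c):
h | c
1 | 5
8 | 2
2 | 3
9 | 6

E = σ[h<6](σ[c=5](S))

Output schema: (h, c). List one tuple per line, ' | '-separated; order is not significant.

Per-node cardinality:
  S → 4
  σ[c=5](S) → 1
  σ[h<6](σ[c=5](S)) → 1

== RESULT ==
h | c
1 | 5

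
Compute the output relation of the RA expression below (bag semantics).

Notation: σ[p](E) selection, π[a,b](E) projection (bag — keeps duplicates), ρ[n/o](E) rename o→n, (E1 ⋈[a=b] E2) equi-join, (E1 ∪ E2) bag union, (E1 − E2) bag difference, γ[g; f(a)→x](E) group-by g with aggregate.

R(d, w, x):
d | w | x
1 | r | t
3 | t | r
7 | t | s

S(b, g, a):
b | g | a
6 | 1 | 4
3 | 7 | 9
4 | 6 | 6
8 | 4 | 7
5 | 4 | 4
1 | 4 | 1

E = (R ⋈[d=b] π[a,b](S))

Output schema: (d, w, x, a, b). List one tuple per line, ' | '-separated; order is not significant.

Row counts bottom-up:
  R → 3
  S → 6
  π[a,b](S) → 6
  (R ⋈[d=b] π[a,b](S)) → 2

== RESULT ==
d | w | x | a | b
1 | r | t | 1 | 1
3 | t | r | 9 | 3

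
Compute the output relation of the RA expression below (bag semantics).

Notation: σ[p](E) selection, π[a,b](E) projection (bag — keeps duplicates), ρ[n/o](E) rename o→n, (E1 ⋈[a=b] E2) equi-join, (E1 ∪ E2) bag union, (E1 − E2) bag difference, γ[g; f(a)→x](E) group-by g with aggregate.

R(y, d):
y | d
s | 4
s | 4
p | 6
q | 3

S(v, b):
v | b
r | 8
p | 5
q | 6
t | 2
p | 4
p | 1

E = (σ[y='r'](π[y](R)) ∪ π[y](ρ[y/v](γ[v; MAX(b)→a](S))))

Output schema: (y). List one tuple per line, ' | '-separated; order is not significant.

Per-node cardinality:
  R → 4
  π[y](R) → 4
  σ[y='r'](π[y](R)) → 0
  S → 6
  γ[v; MAX(b)→a](S) → 4
  ρ[y/v](γ[v; MAX(b)→a](S)) → 4
  π[y](ρ[y/v](γ[v; MAX(b)→a](S))) → 4
  (σ[y='r'](π[y](R)) ∪ π[y](ρ[y/v](γ[v; MAX(b)→a](S)))) → 4

== RESULT ==
y
p
q
r
t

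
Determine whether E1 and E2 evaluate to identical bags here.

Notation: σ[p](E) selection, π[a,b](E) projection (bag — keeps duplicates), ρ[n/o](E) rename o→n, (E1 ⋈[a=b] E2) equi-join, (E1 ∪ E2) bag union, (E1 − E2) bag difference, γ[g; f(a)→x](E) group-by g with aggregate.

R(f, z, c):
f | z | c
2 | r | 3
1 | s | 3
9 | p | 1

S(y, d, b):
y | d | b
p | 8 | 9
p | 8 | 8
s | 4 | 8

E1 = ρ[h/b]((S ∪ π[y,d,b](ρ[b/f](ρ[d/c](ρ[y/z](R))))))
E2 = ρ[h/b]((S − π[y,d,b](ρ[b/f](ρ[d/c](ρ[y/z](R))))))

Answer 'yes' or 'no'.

E1 stepwise |·|:
  S → 3
  R → 3
  ρ[y/z](R) → 3
  ρ[d/c](ρ[y/z](R)) → 3
  ρ[b/f](ρ[d/c](ρ[y/z](R))) → 3
  π[y,d,b](ρ[b/f](ρ[d/c](ρ[y/z](R)))) → 3
  (S ∪ π[y,d,b](ρ[b/f](ρ[d/c](ρ[y/z](R))))) → 6
  ρ[h/b]((S ∪ π[y,d,b](ρ[b/f](ρ[d/c](ρ[y/z](R)))))) → 6
E2 stepwise |·|:
  S → 3
  R → 3
  ρ[y/z](R) → 3
  ρ[d/c](ρ[y/z](R)) → 3
  ρ[b/f](ρ[d/c](ρ[y/z](R))) → 3
  π[y,d,b](ρ[b/f](ρ[d/c](ρ[y/z](R)))) → 3
  (S − π[y,d,b](ρ[b/f](ρ[d/c](ρ[y/z](R))))) → 3
  ρ[h/b]((S − π[y,d,b](ρ[b/f](ρ[d/c](ρ[y/z](R)))))) → 3

E1 result:
y | d | h
p | 1 | 9
p | 8 | 8
p | 8 | 9
r | 3 | 2
s | 3 | 1
s | 4 | 8
E2 result:
y | d | h
p | 8 | 8
p | 8 | 9
s | 4 | 8
Witness: ('s', 3, 1) appears 1× in E1 but 0× in E2.

no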